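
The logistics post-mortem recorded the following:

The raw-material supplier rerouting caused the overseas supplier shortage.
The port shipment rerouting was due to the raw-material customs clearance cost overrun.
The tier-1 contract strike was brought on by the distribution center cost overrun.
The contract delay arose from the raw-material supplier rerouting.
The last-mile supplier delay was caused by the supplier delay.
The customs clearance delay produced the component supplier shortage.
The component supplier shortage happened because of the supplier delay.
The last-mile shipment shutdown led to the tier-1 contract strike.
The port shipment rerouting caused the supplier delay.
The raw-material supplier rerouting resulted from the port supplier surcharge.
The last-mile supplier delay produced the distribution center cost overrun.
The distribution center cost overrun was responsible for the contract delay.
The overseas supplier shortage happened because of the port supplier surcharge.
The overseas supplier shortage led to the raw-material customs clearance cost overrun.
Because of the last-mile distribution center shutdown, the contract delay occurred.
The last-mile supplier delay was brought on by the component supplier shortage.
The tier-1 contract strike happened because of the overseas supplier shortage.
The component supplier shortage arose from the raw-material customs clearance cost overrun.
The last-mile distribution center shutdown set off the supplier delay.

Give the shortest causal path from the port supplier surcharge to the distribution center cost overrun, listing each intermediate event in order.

the port supplier surcharge → the overseas supplier shortage
the overseas supplier shortage → the raw-material customs clearance cost overrun
the raw-material customs clearance cost overrun → the component supplier shortage
the component supplier shortage → the last-mile supplier delay
the last-mile supplier delay → the distribution center cost overrun
Length: 5 steps.

the port supplier surcharge → the overseas supplier shortage → the raw-material customs clearance cost overrun → the component supplier shortage → the last-mile supplier delay → the distribution center cost overrun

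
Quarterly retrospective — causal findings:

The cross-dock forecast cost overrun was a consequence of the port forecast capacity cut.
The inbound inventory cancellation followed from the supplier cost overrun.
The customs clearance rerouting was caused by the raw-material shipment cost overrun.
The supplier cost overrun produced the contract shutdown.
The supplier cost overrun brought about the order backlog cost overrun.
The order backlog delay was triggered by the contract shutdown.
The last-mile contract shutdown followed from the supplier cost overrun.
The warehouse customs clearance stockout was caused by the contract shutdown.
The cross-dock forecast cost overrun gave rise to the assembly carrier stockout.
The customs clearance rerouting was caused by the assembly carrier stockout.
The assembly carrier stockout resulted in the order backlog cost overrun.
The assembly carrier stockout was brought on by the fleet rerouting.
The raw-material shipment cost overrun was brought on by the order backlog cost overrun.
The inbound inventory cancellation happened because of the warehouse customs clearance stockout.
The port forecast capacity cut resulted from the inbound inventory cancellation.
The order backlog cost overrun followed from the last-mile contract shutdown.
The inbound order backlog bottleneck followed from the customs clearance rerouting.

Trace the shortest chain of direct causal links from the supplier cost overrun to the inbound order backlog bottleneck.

the supplier cost overrun → the order backlog cost overrun
the order backlog cost overrun → the raw-material shipment cost overrun
the raw-material shipment cost overrun → the customs clearance rerouting
the customs clearance rerouting → the inbound order backlog bottleneck
Length: 4 steps.

the supplier cost overrun → the order backlog cost overrun → the raw-material shipment cost overrun → the customs clearance rerouting → the inbound order backlog bottleneck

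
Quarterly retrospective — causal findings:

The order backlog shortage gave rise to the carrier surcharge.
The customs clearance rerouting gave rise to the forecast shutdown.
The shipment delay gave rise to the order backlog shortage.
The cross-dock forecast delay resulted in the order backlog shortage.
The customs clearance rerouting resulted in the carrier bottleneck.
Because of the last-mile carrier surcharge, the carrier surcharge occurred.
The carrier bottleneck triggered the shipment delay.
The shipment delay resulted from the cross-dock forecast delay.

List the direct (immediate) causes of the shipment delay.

Upstream contributors include the customs clearance rerouting, but only the carrier bottleneck, the cross-dock forecast delay feed directly into the shipment delay.

the carrier bottleneck, the cross-dock forecast delay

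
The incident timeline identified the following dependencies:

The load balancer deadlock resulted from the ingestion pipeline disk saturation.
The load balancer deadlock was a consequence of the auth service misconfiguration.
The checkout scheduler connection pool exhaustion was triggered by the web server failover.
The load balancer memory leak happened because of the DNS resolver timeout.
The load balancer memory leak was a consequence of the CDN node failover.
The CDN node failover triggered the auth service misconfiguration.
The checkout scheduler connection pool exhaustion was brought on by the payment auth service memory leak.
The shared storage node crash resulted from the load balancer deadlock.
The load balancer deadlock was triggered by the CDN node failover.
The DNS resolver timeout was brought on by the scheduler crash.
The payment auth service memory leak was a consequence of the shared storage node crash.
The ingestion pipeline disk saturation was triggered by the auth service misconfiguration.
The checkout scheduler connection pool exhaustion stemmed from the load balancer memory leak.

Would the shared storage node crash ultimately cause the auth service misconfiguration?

The shared storage node crash leads to the payment auth service memory leak, the checkout scheduler connection pool exhaustion; the auth service misconfiguration is not among them.

No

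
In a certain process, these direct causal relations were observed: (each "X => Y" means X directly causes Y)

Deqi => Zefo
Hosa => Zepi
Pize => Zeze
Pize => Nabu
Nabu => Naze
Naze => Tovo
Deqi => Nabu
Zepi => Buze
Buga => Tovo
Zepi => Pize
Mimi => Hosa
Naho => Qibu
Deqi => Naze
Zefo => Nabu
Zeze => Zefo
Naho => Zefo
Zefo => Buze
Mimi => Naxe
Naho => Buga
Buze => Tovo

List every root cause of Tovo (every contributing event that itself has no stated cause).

Deqi, Mimi, Naho

Tracing upstream from Tovo: Tovo ← Buga ← Naho.
A separate upstream branch: Tovo ← Buze ← Zepi ← Hosa ← Mimi.
A separate upstream branch: Tovo ← Naze ← Deqi.
Each of those chain origins has no stated cause.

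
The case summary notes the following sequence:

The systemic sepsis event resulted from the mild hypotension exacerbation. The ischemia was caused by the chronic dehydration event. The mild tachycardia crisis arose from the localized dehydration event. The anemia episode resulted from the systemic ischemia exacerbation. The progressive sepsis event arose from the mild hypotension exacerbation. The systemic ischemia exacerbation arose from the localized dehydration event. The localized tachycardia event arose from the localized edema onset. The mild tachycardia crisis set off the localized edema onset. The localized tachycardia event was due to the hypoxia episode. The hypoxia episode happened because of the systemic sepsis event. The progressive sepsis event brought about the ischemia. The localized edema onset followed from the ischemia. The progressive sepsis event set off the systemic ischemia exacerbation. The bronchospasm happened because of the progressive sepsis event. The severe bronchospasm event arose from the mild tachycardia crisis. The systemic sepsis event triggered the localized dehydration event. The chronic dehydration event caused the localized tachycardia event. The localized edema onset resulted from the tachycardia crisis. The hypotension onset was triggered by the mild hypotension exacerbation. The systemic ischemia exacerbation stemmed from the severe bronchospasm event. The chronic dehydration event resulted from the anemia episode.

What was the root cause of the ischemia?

Tracing upstream from the ischemia: the ischemia ← the progressive sepsis event ← the mild hypotension exacerbation.
The mild hypotension exacerbation has no stated cause, so it is the root.

the mild hypotension exacerbation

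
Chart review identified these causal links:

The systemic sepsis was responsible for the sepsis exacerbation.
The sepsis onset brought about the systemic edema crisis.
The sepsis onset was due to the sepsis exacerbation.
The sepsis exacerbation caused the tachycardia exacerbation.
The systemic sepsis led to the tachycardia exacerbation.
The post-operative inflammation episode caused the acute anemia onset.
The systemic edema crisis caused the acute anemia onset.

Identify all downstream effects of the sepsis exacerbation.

the acute anemia onset, the sepsis onset, the systemic edema crisis, the tachycardia exacerbation

Direct effects: the sepsis onset, the tachycardia exacerbation.
2 steps out: the systemic edema crisis.
3 steps out: the acute anemia onset.
Not reachable from it: the post-operative inflammation episode, the systemic sepsis.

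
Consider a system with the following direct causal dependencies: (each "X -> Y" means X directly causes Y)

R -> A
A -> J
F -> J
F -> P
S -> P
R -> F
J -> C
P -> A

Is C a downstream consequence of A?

There is a causal chain: A → J → C.

Yes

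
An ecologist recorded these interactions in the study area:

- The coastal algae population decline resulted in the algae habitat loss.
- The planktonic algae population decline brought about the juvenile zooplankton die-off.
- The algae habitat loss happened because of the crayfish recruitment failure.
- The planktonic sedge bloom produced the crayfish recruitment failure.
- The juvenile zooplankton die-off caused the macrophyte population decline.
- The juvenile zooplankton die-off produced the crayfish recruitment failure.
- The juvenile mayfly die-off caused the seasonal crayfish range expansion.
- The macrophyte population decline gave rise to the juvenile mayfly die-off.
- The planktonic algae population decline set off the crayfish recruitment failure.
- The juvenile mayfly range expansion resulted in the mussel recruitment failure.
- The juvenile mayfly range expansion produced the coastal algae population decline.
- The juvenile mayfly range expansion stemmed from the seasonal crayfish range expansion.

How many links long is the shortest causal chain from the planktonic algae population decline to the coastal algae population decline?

Shortest chain: the planktonic algae population decline → the juvenile zooplankton die-off → the macrophyte population decline → the juvenile mayfly die-off → the seasonal crayfish range expansion → the juvenile mayfly range expansion → the coastal algae population decline.

6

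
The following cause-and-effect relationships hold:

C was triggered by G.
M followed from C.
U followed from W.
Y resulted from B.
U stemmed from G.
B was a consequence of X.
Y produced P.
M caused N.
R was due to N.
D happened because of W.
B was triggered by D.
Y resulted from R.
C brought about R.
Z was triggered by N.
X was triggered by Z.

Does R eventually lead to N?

No

R leads to Y, P; N is not among them.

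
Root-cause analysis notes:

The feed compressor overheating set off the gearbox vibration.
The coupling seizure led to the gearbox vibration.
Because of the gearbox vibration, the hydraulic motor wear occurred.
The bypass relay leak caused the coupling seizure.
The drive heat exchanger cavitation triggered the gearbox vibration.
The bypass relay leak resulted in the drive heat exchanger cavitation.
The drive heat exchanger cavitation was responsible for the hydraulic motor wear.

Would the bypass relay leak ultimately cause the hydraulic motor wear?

There is a causal chain: the bypass relay leak → the drive heat exchanger cavitation → the hydraulic motor wear.

Yes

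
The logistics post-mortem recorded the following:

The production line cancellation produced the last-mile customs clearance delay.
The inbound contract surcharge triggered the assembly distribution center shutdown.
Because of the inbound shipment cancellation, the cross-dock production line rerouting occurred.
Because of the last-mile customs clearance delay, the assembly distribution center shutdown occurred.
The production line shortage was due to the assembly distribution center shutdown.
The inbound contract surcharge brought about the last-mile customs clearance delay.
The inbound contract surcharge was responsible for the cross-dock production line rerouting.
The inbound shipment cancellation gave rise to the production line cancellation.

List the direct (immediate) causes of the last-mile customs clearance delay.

Upstream contributors include the inbound shipment cancellation, but only the inbound contract surcharge, the production line cancellation feed directly into the last-mile customs clearance delay.

the inbound contract surcharge, the production line cancellation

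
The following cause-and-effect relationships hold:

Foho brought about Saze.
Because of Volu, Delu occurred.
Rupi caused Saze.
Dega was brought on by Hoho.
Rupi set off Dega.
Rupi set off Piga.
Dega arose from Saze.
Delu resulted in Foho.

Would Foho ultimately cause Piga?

Foho leads to Saze, Dega; Piga is not among them.

No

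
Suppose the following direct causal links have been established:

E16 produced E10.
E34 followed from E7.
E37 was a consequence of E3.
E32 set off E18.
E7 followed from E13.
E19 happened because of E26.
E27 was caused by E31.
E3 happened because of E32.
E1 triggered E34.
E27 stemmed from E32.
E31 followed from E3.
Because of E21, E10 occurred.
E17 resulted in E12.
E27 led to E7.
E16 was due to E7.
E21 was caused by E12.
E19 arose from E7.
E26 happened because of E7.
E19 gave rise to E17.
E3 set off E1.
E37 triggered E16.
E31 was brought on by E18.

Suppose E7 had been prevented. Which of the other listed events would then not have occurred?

Downstream of E7: E26, E16, E19, E34, E17, E12, E21, E10.
Of those, still caused via another path: E16, E34, E10.
The remainder have no surviving cause.

E12, E17, E19, E21, E26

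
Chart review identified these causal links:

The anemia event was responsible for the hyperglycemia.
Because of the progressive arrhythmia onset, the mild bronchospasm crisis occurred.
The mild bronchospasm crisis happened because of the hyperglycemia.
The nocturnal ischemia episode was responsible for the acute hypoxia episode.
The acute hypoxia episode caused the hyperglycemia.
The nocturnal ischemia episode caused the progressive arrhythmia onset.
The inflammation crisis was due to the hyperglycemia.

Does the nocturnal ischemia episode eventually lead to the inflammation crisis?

There is a causal chain: the nocturnal ischemia episode → the acute hypoxia episode → the hyperglycemia → the inflammation crisis.

Yes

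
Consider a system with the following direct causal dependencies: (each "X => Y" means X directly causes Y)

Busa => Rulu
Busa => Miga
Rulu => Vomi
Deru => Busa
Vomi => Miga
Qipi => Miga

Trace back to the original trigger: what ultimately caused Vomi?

Deru

Tracing upstream from Vomi: Vomi ← Rulu ← Busa ← Deru.
Deru has no stated cause, so it is the root.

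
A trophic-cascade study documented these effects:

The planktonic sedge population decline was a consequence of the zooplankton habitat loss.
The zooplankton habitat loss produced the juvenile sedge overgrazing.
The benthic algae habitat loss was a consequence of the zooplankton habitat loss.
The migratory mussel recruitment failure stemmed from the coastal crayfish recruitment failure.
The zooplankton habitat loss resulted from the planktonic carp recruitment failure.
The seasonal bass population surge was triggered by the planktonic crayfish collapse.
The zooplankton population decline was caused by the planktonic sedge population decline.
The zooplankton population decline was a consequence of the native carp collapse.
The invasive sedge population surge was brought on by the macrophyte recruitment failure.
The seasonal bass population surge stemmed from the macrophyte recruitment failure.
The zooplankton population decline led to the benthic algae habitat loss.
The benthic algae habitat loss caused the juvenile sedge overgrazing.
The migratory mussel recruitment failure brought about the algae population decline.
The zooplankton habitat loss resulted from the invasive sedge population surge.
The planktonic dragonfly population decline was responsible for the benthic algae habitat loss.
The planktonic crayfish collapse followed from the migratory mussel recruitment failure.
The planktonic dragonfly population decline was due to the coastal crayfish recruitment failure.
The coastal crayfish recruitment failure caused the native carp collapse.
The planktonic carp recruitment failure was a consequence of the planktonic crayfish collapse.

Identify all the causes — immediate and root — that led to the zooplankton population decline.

Immediate causes of the zooplankton population decline: the native carp collapse, the planktonic sedge population decline.
Further upstream: the coastal crayfish recruitment failure, the macrophyte recruitment failure, the migratory mussel recruitment failure, the planktonic crayfish collapse, the invasive sedge population surge, the planktonic carp recruitment failure, the zooplankton habitat loss.

the coastal crayfish recruitment failure, the invasive sedge population surge, the macrophyte recruitment failure, the migratory mussel recruitment failure, the native carp collapse, the planktonic carp recruitment failure, the planktonic crayfish collapse, the planktonic sedge population decline, the zooplankton habitat loss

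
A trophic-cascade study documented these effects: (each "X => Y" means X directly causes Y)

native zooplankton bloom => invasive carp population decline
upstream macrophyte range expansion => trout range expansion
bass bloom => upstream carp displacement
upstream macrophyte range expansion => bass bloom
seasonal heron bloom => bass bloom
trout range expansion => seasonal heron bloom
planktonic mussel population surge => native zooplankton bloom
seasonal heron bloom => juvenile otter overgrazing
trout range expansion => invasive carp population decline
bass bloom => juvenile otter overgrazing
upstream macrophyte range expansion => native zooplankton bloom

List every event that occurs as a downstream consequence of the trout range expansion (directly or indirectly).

Direct effects: the seasonal heron bloom, the invasive carp population decline.
2 steps out: the bass bloom, the juvenile otter overgrazing.
3 steps out: the upstream carp displacement.
Not reachable from it: the upstream macrophyte range expansion, the planktonic mussel population surge, the native zooplankton bloom.

the bass bloom, the invasive carp population decline, the juvenile otter overgrazing, the seasonal heron bloom, the upstream carp displacement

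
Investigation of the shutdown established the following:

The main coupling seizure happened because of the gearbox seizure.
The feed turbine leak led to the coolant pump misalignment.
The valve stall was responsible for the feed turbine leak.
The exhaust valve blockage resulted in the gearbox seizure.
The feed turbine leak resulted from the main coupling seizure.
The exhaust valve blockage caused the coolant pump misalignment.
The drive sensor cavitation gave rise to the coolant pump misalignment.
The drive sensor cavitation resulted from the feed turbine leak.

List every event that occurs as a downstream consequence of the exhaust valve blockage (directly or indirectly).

the coolant pump misalignment, the drive sensor cavitation, the feed turbine leak, the gearbox seizure, the main coupling seizure

Direct effects: the gearbox seizure, the coolant pump misalignment.
2 steps out: the main coupling seizure.
3 steps out: the feed turbine leak.
4 steps out: the drive sensor cavitation.
Not reachable from it: the valve stall.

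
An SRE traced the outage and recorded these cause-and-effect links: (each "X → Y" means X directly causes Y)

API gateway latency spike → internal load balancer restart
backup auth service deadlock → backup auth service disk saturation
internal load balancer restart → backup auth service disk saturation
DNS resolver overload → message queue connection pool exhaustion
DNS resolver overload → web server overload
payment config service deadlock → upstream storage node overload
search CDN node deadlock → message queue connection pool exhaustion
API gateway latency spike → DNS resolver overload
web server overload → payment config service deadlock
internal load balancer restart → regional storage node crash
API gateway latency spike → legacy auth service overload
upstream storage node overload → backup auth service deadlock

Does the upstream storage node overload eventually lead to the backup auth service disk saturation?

Yes

There is a causal chain: the upstream storage node overload → the backup auth service deadlock → the backup auth service disk saturation.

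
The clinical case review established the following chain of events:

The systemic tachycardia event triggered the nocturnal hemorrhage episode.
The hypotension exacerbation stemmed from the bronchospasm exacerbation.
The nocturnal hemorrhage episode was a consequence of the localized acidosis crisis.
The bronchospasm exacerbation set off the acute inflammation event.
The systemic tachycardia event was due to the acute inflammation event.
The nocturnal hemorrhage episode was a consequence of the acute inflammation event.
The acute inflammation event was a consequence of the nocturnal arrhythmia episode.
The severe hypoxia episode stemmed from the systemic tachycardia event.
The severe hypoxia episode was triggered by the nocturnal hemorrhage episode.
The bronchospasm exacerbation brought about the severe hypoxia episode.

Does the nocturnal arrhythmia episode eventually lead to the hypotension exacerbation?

No

The nocturnal arrhythmia episode leads to the acute inflammation event, the systemic tachycardia event, the nocturnal hemorrhage episode, the severe hypoxia episode; the hypotension exacerbation is not among them.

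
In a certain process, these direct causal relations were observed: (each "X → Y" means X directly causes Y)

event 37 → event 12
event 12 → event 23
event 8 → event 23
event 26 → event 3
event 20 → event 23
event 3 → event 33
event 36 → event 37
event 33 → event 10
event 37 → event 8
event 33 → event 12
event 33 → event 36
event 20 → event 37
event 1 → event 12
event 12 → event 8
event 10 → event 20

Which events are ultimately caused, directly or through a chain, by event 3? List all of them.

Direct effects: event 33.
2 steps out: event 10, event 36, event 12.
3 steps out: event 20, event 37, event 8, event 23.
Not reachable from it: event 26, event 1.

event 10, event 12, event 20, event 23, event 33, event 36, event 37, event 8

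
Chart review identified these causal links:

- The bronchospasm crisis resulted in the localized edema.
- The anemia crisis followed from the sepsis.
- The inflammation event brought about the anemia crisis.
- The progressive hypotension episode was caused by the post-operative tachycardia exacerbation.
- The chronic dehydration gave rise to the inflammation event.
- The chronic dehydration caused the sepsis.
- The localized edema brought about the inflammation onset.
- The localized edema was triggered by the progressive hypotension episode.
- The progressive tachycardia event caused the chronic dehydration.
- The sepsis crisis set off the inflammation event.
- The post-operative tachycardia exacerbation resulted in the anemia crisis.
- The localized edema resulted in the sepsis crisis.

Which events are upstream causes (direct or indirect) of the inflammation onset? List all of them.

Immediate cause of the inflammation onset: the localized edema.
Further upstream: the post-operative tachycardia exacerbation, the bronchospasm crisis, the progressive hypotension episode.

the bronchospasm crisis, the localized edema, the post-operative tachycardia exacerbation, the progressive hypotension episode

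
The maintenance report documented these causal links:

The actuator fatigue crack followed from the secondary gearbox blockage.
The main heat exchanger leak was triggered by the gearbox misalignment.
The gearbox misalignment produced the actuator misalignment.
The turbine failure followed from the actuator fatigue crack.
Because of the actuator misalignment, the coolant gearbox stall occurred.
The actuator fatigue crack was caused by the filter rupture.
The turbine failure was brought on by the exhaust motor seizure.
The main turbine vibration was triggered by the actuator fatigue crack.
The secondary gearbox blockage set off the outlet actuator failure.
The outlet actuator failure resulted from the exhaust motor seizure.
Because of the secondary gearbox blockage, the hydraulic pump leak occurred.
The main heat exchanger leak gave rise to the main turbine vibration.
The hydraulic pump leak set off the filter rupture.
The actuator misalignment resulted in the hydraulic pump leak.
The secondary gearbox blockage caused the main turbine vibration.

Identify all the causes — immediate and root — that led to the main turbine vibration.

the actuator fatigue crack, the actuator misalignment, the filter rupture, the gearbox misalignment, the hydraulic pump leak, the main heat exchanger leak, the secondary gearbox blockage

Immediate causes of the main turbine vibration: the secondary gearbox blockage, the actuator fatigue crack, the main heat exchanger leak.
Further upstream: the gearbox misalignment, the actuator misalignment, the hydraulic pump leak, the filter rupture.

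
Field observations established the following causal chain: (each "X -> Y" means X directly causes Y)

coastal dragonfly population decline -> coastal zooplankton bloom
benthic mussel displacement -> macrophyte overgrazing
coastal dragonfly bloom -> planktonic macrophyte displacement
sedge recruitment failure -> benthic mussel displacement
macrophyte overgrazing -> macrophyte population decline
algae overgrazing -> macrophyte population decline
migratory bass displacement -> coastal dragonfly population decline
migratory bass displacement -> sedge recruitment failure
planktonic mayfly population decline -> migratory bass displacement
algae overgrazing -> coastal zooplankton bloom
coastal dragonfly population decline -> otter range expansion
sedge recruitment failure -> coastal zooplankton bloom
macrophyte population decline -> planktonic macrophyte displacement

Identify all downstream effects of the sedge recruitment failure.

the benthic mussel displacement, the coastal zooplankton bloom, the macrophyte overgrazing, the macrophyte population decline, the planktonic macrophyte displacement

Direct effects: the benthic mussel displacement, the coastal zooplankton bloom.
2 steps out: the macrophyte overgrazing.
3 steps out: the macrophyte population decline.
4 steps out: the planktonic macrophyte displacement.
Not reachable from it: the coastal dragonfly bloom, the planktonic mayfly population decline, the migratory bass displacement, the coastal dragonfly population decline, the otter range expansion, the algae overgrazing.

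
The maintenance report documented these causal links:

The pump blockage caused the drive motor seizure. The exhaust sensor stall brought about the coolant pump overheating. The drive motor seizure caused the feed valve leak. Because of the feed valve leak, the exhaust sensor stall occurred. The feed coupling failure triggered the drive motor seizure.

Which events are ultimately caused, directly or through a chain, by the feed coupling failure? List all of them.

Direct effects: the drive motor seizure.
2 steps out: the feed valve leak.
3 steps out: the exhaust sensor stall.
4 steps out: the coolant pump overheating.
Not reachable from it: the pump blockage.

the coolant pump overheating, the drive motor seizure, the exhaust sensor stall, the feed valve leak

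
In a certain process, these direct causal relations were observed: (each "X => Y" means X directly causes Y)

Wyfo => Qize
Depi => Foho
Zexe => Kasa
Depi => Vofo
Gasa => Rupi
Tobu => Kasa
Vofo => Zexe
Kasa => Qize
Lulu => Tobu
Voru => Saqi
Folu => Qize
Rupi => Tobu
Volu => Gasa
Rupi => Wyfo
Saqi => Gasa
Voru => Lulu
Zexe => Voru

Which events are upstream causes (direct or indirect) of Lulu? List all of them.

Depi, Vofo, Voru, Zexe

Immediate cause of Lulu: Voru.
Further upstream: Depi, Vofo, Zexe.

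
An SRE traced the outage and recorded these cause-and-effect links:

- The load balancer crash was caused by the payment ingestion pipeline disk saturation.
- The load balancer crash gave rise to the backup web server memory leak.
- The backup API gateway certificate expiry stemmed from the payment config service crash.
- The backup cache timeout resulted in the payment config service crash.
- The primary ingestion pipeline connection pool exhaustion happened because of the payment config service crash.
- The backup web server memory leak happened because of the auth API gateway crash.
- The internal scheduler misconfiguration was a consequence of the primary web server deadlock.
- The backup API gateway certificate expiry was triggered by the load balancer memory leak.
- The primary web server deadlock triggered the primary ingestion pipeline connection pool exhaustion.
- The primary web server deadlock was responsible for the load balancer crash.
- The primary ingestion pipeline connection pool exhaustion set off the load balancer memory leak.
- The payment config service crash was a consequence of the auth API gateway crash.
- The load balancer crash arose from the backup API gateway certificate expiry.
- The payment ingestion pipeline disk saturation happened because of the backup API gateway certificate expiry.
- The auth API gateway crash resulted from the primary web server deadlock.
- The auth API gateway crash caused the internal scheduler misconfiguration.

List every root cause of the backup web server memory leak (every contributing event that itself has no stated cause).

Tracing upstream from the backup web server memory leak: the backup web server memory leak ← the auth API gateway crash ← the primary web server deadlock.
A separate upstream branch: the backup web server memory leak ← the load balancer crash ← the backup API gateway certificate expiry ← the payment config service crash ← the backup cache timeout.
Each of those chain origins has no stated cause.

the backup cache timeout, the primary web server deadlock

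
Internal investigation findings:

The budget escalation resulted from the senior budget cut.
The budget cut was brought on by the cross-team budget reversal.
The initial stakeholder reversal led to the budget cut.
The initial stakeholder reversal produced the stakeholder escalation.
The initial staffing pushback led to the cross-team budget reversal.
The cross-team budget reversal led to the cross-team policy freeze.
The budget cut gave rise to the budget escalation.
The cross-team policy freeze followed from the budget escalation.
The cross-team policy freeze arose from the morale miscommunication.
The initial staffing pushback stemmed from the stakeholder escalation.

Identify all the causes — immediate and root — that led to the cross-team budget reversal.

the initial staffing pushback, the initial stakeholder reversal, the stakeholder escalation

Immediate cause of the cross-team budget reversal: the initial staffing pushback.
Further upstream: the initial stakeholder reversal, the stakeholder escalation.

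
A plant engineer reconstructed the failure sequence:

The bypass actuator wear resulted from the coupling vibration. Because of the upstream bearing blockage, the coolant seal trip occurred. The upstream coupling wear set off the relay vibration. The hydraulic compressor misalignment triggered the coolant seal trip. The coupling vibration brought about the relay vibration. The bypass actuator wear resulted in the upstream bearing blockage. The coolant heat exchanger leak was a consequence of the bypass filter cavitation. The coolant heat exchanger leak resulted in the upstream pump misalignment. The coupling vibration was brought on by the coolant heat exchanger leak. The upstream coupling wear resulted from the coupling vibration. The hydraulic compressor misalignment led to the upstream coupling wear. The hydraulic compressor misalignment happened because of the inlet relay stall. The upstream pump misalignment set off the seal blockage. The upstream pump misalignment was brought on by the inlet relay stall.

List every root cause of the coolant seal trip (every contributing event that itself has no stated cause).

Tracing upstream from the coolant seal trip: the coolant seal trip ← the hydraulic compressor misalignment ← the inlet relay stall.
A separate upstream branch: the coolant seal trip ← the upstream bearing blockage ← the bypass actuator wear ← the coupling vibration ← the coolant heat exchanger leak ← the bypass filter cavitation.
Each of those chain origins has no stated cause.

the bypass filter cavitation, the inlet relay stall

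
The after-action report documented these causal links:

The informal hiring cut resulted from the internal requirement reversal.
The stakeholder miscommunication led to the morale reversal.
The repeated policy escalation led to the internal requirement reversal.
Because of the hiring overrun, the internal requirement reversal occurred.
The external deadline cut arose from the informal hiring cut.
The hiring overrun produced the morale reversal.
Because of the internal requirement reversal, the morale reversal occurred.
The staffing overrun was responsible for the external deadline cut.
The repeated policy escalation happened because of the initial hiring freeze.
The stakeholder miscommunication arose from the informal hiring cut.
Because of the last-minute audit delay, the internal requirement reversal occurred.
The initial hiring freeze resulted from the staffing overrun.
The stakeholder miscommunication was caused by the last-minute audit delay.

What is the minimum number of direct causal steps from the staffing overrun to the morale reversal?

Shortest chain: the staffing overrun → the initial hiring freeze → the repeated policy escalation → the internal requirement reversal → the morale reversal.

4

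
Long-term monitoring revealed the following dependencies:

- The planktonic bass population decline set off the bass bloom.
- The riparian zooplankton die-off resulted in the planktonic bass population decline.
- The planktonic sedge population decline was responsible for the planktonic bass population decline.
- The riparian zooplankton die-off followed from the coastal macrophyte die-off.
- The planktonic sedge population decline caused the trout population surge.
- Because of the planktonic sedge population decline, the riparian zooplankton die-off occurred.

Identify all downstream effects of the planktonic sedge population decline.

the bass bloom, the planktonic bass population decline, the riparian zooplankton die-off, the trout population surge

Direct effects: the riparian zooplankton die-off, the planktonic bass population decline, the trout population surge.
2 steps out: the bass bloom.
Not reachable from it: the coastal macrophyte die-off.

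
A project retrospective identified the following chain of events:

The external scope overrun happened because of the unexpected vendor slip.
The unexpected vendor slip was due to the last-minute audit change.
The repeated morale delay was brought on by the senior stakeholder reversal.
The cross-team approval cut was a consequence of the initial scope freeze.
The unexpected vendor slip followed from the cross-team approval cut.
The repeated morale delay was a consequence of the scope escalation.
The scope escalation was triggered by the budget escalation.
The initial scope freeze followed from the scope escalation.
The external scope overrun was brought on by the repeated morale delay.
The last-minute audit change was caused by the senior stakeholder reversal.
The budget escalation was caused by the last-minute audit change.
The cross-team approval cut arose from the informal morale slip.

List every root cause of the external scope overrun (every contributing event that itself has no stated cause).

Tracing upstream from the external scope overrun: the external scope overrun ← the unexpected vendor slip ← the cross-team approval cut ← the informal morale slip.
A separate upstream branch: the external scope overrun ← the repeated morale delay ← the senior stakeholder reversal.
Each of those chain origins has no stated cause.

the informal morale slip, the senior stakeholder reversal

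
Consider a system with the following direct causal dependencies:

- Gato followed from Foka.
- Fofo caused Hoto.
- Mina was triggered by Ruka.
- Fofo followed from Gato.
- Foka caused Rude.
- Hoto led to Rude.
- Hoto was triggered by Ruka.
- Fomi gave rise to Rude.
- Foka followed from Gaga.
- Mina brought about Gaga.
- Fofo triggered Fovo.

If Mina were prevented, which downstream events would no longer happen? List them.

Fofo, Foka, Fovo, Gaga, Gato

Downstream of Mina: Gaga, Foka, Gato, Fofo, Hoto, Rude, Fovo.
Of those, still caused via another path: Hoto, Rude.
The remainder have no surviving cause.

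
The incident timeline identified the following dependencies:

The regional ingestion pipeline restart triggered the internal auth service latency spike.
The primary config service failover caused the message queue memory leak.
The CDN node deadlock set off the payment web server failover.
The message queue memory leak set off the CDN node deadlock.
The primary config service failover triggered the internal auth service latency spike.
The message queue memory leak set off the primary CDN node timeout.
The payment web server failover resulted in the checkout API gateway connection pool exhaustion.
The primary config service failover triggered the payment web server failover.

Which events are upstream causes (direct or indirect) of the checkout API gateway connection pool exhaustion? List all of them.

Immediate cause of the checkout API gateway connection pool exhaustion: the payment web server failover.
Further upstream: the primary config service failover, the message queue memory leak, the CDN node deadlock.

the CDN node deadlock, the message queue memory leak, the payment web server failover, the primary config service failover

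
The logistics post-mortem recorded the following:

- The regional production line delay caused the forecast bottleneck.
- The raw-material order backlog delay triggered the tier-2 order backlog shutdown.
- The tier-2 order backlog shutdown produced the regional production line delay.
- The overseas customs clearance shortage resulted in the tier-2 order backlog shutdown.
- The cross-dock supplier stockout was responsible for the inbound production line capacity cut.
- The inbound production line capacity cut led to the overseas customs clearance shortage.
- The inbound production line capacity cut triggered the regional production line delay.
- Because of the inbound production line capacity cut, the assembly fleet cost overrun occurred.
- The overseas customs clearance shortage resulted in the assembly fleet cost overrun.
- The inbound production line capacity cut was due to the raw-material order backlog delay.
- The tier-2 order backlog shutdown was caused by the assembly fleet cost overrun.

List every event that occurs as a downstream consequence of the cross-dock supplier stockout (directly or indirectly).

the assembly fleet cost overrun, the forecast bottleneck, the inbound production line capacity cut, the overseas customs clearance shortage, the regional production line delay, the tier-2 order backlog shutdown

Direct effects: the inbound production line capacity cut.
2 steps out: the overseas customs clearance shortage, the assembly fleet cost overrun, the regional production line delay.
3 steps out: the tier-2 order backlog shutdown, the forecast bottleneck.
Not reachable from it: the raw-material order backlog delay.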